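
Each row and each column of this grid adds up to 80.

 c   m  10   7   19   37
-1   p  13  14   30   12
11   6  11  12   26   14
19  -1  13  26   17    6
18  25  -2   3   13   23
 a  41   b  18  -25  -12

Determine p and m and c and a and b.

p = 12, m = -3, c = 10, a = 23, b = 35

Row 2: -1 + 13 + 14 + 30 + 12 = 68, so its missing entry is 80 − 68 = 12.
Column 2: 12 + 6 − 1 + 25 + 41 = 83, so its missing entry is 80 − 83 = -3.
Row 1: -3 + 10 + 7 + 19 + 37 = 70, so its missing entry is 80 − 70 = 10.
Column 1: 10 − 1 + 11 + 19 + 18 = 57, so its missing entry is 80 − 57 = 23.
Row 6: 23 + 41 + 18 − 25 − 12 = 45, so its missing entry is 80 − 45 = 35.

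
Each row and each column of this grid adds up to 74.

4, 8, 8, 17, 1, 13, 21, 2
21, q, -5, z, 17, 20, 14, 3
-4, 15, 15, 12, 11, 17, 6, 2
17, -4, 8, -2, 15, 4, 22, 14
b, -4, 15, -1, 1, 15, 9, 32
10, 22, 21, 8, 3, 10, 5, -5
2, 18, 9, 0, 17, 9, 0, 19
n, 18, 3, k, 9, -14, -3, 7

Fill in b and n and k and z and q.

b = 7, n = 17, k = 37, z = 3, q = 1

The known cells in row 5 total 67, leaving 74 − 67 = 7 for the blank.
The known cells in column 2 total 73, leaving 74 − 73 = 1 for the blank.
The known cells in column 1 total 57, leaving 74 − 57 = 17 for the blank.
The known cells in row 8 total 37, leaving 74 − 37 = 37 for the blank.
The known cells in row 2 total 71, leaving 74 − 71 = 3 for the blank.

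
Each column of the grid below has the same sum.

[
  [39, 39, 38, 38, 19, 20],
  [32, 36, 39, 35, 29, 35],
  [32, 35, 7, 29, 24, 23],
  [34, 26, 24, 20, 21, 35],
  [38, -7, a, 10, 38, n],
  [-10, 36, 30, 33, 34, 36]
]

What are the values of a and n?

Columns 2 and 5 both add up to 165, so every column sums to 165.
Column 3: 38 + 39 + 7 + 24 + 30 = 138, so the missing entry is 165 − 138 = 27.
Column 6: 20 + 35 + 23 + 35 + 36 = 149, so the missing entry is 165 − 149 = 16.

a = 27, n = 16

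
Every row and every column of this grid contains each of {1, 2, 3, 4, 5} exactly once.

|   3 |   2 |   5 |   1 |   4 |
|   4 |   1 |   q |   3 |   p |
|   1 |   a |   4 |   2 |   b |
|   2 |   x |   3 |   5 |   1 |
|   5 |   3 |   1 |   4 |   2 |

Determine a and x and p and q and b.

a = 5, x = 4, p = 5, q = 2, b = 3

Cell (2,3): column 3 already has {1, 3, 4, 5} → 2.
For row 4, column 2: row 4 already has {1, 2, 3, 5}; that leaves 4.
For row 3, column 2: column 2 already has {1, 2, 3, 4}; that leaves 5.
For row 3, column 5: row 3 already has {1, 2, 4, 5}; that leaves 3.
At (row 2, col 5): row 2 already has {1, 2, 3, 4}, so the value is 5.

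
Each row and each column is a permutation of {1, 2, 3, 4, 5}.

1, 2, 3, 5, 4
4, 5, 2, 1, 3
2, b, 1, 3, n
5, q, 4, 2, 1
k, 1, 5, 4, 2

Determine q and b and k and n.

q = 3, b = 4, k = 3, n = 5

At (row 4, col 2): row 4 already has {1, 2, 4, 5}, so the value is 3.
At (row 3, col 5): column 5 already has {1, 2, 3, 4}, so the value is 5.
Cell (5,1): row 5 already has {1, 2, 4, 5} → 3.
For row 3, column 2: row 3 already has {1, 2, 3, 5}; that leaves 4.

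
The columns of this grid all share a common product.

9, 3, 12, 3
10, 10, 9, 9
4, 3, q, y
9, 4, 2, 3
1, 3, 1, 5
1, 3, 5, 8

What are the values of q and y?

Columns 1 and 2 each multiply to 3240, so every column has product 3240.
Column 3: 12×9×2×1×5 = 1080, so the missing entry is 3240 ÷ 1080 = 3.
Column 4: 3×9×3×5×8 = 3240, so the missing entry is 3240 ÷ 3240 = 1.

q = 3, y = 1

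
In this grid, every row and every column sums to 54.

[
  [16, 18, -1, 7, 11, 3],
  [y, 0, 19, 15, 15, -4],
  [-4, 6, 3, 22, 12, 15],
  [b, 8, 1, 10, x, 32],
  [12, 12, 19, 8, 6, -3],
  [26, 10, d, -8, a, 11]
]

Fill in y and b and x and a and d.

Row 2 has 0 + 19 + 15 + 15 − 4 = 45; the blank must be 54 − 45 = 9.
Column 1 has 16 + 9 − 4 + 12 + 26 = 59; the blank must be 54 − 59 = -5.
Row 4 has -5 + 8 + 1 + 10 + 32 = 46; the blank must be 54 − 46 = 8.
Column 5 has 11 + 15 + 12 + 8 + 6 = 52; the blank must be 54 − 52 = 2.
Row 6 has 26 + 10 − 8 + 2 + 11 = 41; the blank must be 54 − 41 = 13.

y = 9, b = -5, x = 8, a = 2, d = 13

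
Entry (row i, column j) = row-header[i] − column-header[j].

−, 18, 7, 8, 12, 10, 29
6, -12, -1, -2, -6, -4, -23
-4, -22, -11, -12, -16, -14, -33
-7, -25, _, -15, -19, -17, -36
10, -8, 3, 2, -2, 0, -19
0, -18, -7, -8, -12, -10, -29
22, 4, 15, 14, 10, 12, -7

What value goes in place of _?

-7 − 7 = -14.

-14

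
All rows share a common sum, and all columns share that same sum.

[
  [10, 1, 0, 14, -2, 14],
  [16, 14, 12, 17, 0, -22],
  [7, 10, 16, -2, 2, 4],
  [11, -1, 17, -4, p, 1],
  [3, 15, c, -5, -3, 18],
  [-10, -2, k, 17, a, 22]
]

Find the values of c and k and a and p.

c = 9, k = -17, a = 27, p = 13

Rows 1 and 2 both sum to 37, so that's the common total.
Row 4 has 11 − 1 + 17 − 4 + 1 = 24; the blank must be 37 − 24 = 13.
Column 5 has -2 + 0 + 2 + 13 − 3 = 10; the blank must be 37 − 10 = 27.
Row 5 has 3 + 15 − 5 − 3 + 18 = 28; the blank must be 37 − 28 = 9.
Row 6 has -10 − 2 + 17 + 27 + 22 = 54; the blank must be 37 − 54 = -17.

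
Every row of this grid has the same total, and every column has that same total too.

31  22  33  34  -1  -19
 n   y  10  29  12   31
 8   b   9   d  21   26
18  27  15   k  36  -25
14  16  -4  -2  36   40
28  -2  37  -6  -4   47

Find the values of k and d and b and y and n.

Rows 1 and 5 both sum to 100, so that's the common total.
The known cells in row 4 total 71, leaving 100 − 71 = 29 for the blank.
The known cells in column 4 total 84, leaving 100 − 84 = 16 for the blank.
The known cells in row 3 total 80, leaving 100 − 80 = 20 for the blank.
The known cells in column 2 total 83, leaving 100 − 83 = 17 for the blank.
The known cells in row 2 total 99, leaving 100 − 99 = 1 for the blank.

k = 29, d = 16, b = 20, y = 17, n = 1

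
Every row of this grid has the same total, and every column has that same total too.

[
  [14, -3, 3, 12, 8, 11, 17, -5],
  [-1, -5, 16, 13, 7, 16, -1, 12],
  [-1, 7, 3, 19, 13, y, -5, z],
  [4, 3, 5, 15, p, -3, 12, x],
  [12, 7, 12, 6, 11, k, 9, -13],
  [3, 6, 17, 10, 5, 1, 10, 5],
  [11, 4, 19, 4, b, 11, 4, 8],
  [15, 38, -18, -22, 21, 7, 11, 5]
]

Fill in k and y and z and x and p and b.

k = 13, y = 1, z = 20, x = 25, p = -4, b = -4

Rows 1 and 2 both sum to 57, so that's the common total.
Row 7 has 11 + 4 + 19 + 4 + 11 + 4 + 8 = 61; the blank must be 57 − 61 = -4.
Column 5 has 8 + 7 + 13 + 11 + 5 − 4 + 21 = 61; the blank must be 57 − 61 = -4.
Row 4 has 4 + 3 + 5 + 15 − 4 − 3 + 12 = 32; the blank must be 57 − 32 = 25.
Column 8 has -5 + 12 + 25 − 13 + 5 + 8 + 5 = 37; the blank must be 57 − 37 = 20.
Row 5 has 12 + 7 + 12 + 6 + 11 + 9 − 13 = 44; the blank must be 57 − 44 = 13.
Row 3 has -1 + 7 + 3 + 19 + 13 − 5 + 20 = 56; the blank must be 57 − 56 = 1.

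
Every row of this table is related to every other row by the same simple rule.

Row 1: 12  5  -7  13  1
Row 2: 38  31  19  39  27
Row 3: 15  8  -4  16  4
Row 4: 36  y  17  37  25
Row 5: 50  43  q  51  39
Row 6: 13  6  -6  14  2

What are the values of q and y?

The difference between any two rows is the same in every column — this is an addition table with the headers hidden.
Row 5 minus row 1 is 50 − 12 = 38, so its entry in column 3 is -7 + 38 = 31.
Row 4 minus row 1 is 36 − 12 = 24, so its entry in column 2 is 5 + 24 = 29.

q = 31, y = 29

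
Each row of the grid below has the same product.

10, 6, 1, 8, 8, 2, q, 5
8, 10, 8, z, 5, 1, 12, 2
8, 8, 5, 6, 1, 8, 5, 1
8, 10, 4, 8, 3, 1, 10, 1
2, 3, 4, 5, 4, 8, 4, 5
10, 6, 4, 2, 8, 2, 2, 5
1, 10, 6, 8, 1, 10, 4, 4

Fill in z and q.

z = 1, q = 2

Rows 3 and 6 each multiply to 76800, so every row has product 76800.
Row 2: 8×10×8×5×1×12×2 = 76800, so the missing entry is 76800 ÷ 76800 = 1.
Row 1: 10×6×1×8×8×2×5 = 38400, so the missing entry is 76800 ÷ 38400 = 2.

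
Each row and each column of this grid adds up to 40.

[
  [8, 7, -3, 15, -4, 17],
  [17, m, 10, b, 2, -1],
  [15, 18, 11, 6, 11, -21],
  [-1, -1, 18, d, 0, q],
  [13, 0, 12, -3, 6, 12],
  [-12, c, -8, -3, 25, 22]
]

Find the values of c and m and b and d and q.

c = 16, m = 0, b = 12, d = 13, q = 11

Row 6 has -12 − 8 − 3 + 25 + 22 = 24; the blank must be 40 − 24 = 16.
Column 2 has 7 + 18 − 1 + 0 + 16 = 40; the blank must be 40 − 40 = 0.
Row 2 has 17 + 0 + 10 + 2 − 1 = 28; the blank must be 40 − 28 = 12.
Column 4 has 15 + 12 + 6 − 3 − 3 = 27; the blank must be 40 − 27 = 13.
Row 4 has -1 − 1 + 18 + 13 + 0 = 29; the blank must be 40 − 29 = 11.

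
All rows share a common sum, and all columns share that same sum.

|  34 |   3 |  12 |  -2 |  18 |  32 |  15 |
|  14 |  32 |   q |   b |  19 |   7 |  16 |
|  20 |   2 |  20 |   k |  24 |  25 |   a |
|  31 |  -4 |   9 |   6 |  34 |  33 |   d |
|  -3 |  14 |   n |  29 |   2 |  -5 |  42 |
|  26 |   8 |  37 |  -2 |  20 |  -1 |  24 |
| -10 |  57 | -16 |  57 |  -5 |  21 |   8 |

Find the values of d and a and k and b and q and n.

d = 3, a = 4, k = 17, b = 7, q = 17, n = 33

Rows 1 and 6 both sum to 112, so that's the common total.
Row 5: -3 + 14 + 29 + 2 − 5 + 42 = 79, so its missing entry is 112 − 79 = 33.
Column 3: 12 + 20 + 9 + 33 + 37 − 16 = 95, so its missing entry is 112 − 95 = 17.
Row 4: 31 − 4 + 9 + 6 + 34 + 33 = 109, so its missing entry is 112 − 109 = 3.
Column 7: 15 + 16 + 3 + 42 + 24 + 8 = 108, so its missing entry is 112 − 108 = 4.
Row 3: 20 + 2 + 20 + 24 + 25 + 4 = 95, so its missing entry is 112 − 95 = 17.
Row 2: 14 + 32 + 17 + 19 + 7 + 16 = 105, so its missing entry is 112 − 105 = 7.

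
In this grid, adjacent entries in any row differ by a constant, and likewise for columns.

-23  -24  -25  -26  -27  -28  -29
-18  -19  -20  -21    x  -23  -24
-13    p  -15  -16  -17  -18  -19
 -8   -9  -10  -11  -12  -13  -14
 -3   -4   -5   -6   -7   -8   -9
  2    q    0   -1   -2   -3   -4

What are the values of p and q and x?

p = -14, q = 1, x = -22

Along each row the entries change by -1 per step; down each column they change by 5.
Row 3: from -13 at column 1, stepping by -1 to column 2 gives -14.
Row 6: from 2 at column 1, stepping by -1 to column 2 gives 1.
Row 2: from -18 at column 1, stepping by -1 to column 5 gives -22.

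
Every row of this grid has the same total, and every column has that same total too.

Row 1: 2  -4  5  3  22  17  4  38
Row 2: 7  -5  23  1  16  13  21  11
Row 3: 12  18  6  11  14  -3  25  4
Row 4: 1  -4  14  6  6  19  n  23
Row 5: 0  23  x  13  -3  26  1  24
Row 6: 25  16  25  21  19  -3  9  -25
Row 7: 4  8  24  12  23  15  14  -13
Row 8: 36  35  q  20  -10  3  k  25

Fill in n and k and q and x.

n = 22, k = -9, q = -13, x = 3

Rows 1 and 2 both sum to 87, so that's the common total.
The known cells in row 5 total 84, leaving 87 − 84 = 3 for the blank.
The known cells in column 3 total 100, leaving 87 − 100 = -13 for the blank.
The known cells in row 8 total 96, leaving 87 − 96 = -9 for the blank.
The known cells in row 4 total 65, leaving 87 − 65 = 22 for the blank.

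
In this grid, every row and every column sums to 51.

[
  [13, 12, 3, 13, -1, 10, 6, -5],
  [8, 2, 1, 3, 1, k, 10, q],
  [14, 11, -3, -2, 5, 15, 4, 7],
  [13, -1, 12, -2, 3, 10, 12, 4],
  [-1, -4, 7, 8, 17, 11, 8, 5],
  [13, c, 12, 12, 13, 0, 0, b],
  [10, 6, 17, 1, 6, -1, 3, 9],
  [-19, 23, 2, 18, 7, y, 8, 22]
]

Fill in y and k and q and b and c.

y = -10, k = 16, q = 10, b = -1, c = 2

Column 2: 12 + 2 + 11 − 1 − 4 + 6 + 23 = 49, so its missing entry is 51 − 49 = 2.
Row 6: 13 + 2 + 12 + 12 + 13 + 0 + 0 = 52, so its missing entry is 51 − 52 = -1.
Column 8: -5 + 7 + 4 + 5 − 1 + 9 + 22 = 41, so its missing entry is 51 − 41 = 10.
Row 2: 8 + 2 + 1 + 3 + 1 + 10 + 10 = 35, so its missing entry is 51 − 35 = 16.
Row 8: -19 + 23 + 2 + 18 + 7 + 8 + 22 = 61, so its missing entry is 51 − 61 = -10.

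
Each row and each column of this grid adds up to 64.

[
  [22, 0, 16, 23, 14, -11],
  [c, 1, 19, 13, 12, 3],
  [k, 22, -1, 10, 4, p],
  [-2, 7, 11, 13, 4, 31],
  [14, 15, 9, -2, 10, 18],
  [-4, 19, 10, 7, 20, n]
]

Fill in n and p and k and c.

n = 12, p = 11, k = 18, c = 16

The known cells in row 2 total 48, leaving 64 − 48 = 16 for the blank.
The known cells in column 1 total 46, leaving 64 − 46 = 18 for the blank.
The known cells in row 6 total 52, leaving 64 − 52 = 12 for the blank.
The known cells in row 3 total 53, leaving 64 − 53 = 11 for the blank.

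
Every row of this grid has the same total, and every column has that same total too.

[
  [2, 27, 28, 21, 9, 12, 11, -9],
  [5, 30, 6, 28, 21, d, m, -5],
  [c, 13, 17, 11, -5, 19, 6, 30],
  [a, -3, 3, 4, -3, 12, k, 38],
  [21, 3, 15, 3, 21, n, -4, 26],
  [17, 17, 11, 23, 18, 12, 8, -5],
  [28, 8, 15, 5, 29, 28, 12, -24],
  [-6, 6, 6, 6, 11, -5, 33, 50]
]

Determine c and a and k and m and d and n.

Rows 1 and 6 both sum to 101, so that's the common total.
Row 3: 13 + 17 + 11 − 5 + 19 + 6 + 30 = 91, so its missing entry is 101 − 91 = 10.
Column 1: 2 + 5 + 10 + 21 + 17 + 28 − 6 = 77, so its missing entry is 101 − 77 = 24.
Row 5: 21 + 3 + 15 + 3 + 21 − 4 + 26 = 85, so its missing entry is 101 − 85 = 16.
Column 6: 12 + 19 + 12 + 16 + 12 + 28 − 5 = 94, so its missing entry is 101 − 94 = 7.
Row 4: 24 − 3 + 3 + 4 − 3 + 12 + 38 = 75, so its missing entry is 101 − 75 = 26.
Row 2: 5 + 30 + 6 + 28 + 21 + 7 − 5 = 92, so its missing entry is 101 − 92 = 9.

c = 10, a = 24, k = 26, m = 9, d = 7, n = 16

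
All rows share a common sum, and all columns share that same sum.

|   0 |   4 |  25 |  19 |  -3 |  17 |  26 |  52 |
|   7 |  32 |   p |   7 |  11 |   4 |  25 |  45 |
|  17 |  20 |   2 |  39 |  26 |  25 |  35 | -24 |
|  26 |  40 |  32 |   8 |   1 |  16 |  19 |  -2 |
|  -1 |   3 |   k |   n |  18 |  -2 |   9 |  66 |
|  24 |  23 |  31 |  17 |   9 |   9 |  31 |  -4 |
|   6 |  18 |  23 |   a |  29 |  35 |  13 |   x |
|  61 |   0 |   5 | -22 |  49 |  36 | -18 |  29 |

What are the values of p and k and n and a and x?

p = 9, k = 13, n = 34, a = 38, x = -22

Rows 1 and 3 both sum to 140, so that's the common total.
The known cells in row 2 total 131, leaving 140 − 131 = 9 for the blank.
The known cells in column 3 total 127, leaving 140 − 127 = 13 for the blank.
The known cells in row 5 total 106, leaving 140 − 106 = 34 for the blank.
The known cells in column 8 total 162, leaving 140 − 162 = -22 for the blank.
The known cells in row 7 total 102, leaving 140 − 102 = 38 for the blank.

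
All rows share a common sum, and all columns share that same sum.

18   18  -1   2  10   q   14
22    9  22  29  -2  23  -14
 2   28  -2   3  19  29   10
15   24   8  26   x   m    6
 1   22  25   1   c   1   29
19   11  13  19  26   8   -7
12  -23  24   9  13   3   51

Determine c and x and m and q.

c = 10, x = 13, m = -3, q = 28

Rows 2 and 3 both sum to 89, so that's the common total.
Row 5 has 1 + 22 + 25 + 1 + 1 + 29 = 79; the blank must be 89 − 79 = 10.
Column 5 has 10 − 2 + 19 + 10 + 26 + 13 = 76; the blank must be 89 − 76 = 13.
Row 4 has 15 + 24 + 8 + 26 + 13 + 6 = 92; the blank must be 89 − 92 = -3.
Row 1 has 18 + 18 − 1 + 2 + 10 + 14 = 61; the blank must be 89 − 61 = 28.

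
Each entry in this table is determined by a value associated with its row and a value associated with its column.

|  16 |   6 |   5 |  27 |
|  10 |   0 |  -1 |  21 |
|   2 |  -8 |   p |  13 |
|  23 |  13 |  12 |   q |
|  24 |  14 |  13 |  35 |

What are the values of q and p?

The difference between any two rows is the same in every column — this is an addition table with the headers hidden.
Row 4 minus row 1 is 13 − 6 = 7, so its entry in column 4 is 27 + 7 = 34.
Row 3 minus row 1 is -8 − 6 = -14, so its entry in column 3 is 5 + (-14) = -9.

q = 34, p = -9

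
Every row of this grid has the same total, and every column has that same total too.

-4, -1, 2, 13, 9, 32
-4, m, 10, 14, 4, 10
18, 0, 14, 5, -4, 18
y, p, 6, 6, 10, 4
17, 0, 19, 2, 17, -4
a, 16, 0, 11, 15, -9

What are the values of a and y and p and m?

a = 18, y = 6, p = 19, m = 17

Rows 1 and 3 both sum to 51, so that's the common total.
The known cells in row 2 total 34, leaving 51 − 34 = 17 for the blank.
The known cells in column 2 total 32, leaving 51 − 32 = 19 for the blank.
The known cells in row 6 total 33, leaving 51 − 33 = 18 for the blank.
The known cells in row 4 total 45, leaving 51 − 45 = 6 for the blank.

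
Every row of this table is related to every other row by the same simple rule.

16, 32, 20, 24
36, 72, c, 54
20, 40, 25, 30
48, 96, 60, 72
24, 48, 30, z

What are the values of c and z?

Each row is a constant multiple of every other row — this is a multiplication table with the headers hidden.
Row 2 is 36/16 = 9/4 times row 1, so its entry in column 3 is 20 × 9/4 = 45.
Row 5 is 24/16 = 3/2 times row 1, so its entry in column 4 is 24 × 3/2 = 36.

c = 45, z = 36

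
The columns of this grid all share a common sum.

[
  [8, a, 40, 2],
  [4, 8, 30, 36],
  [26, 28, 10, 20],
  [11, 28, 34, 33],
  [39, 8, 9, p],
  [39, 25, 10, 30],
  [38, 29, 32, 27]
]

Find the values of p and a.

p = 17, a = 39

Column 1 sums to 165 and so does column 3; that's the common total.
In column 4 the known cells total 148, leaving 165 − 148 = 17.
In column 2 the known cells total 126, leaving 165 − 126 = 39.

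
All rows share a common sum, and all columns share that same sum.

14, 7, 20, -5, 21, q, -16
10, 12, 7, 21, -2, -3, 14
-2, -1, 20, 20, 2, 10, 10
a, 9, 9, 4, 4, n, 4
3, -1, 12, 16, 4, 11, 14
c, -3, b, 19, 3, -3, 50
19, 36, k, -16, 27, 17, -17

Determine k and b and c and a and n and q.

Rows 2 and 3 both sum to 59, so that's the common total.
The known cells in row 7 total 66, leaving 59 − 66 = -7 for the blank.
The known cells in row 1 total 41, leaving 59 − 41 = 18 for the blank.
The known cells in column 6 total 50, leaving 59 − 50 = 9 for the blank.
The known cells in row 4 total 39, leaving 59 − 39 = 20 for the blank.
The known cells in column 1 total 64, leaving 59 − 64 = -5 for the blank.
The known cells in row 6 total 61, leaving 59 − 61 = -2 for the blank.

k = -7, b = -2, c = -5, a = 20, n = 9, q = 18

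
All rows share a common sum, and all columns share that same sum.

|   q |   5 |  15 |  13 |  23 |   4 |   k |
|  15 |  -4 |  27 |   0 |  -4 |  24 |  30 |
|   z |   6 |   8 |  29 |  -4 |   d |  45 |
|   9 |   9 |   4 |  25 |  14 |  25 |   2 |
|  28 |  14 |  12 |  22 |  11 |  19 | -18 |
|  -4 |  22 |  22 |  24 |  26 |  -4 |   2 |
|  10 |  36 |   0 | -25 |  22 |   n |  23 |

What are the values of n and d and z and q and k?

n = 22, d = -2, z = 6, q = 24, k = 4

Rows 2 and 4 both sum to 88, so that's the common total.
The known cells in row 7 total 66, leaving 88 − 66 = 22 for the blank.
The known cells in column 7 total 84, leaving 88 − 84 = 4 for the blank.
The known cells in row 1 total 64, leaving 88 − 64 = 24 for the blank.
The known cells in column 1 total 82, leaving 88 − 82 = 6 for the blank.
The known cells in row 3 total 90, leaving 88 − 90 = -2 for the blank.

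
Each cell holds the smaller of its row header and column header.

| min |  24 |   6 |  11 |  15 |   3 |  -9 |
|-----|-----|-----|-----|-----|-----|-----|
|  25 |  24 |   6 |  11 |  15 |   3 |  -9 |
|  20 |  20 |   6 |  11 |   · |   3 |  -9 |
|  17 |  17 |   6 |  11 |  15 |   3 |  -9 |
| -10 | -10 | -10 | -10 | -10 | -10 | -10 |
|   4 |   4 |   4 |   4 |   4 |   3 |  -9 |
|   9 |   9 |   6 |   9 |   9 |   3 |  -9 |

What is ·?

15

min(20, 15) = 15.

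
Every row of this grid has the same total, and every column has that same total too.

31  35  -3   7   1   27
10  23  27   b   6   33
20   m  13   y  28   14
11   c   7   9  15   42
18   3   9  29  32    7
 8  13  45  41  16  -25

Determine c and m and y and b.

c = 14, m = 10, y = 13, b = -1

Rows 1 and 5 both sum to 98, so that's the common total.
Row 4: 11 + 7 + 9 + 15 + 42 = 84, so its missing entry is 98 − 84 = 14.
Row 2: 10 + 23 + 27 + 6 + 33 = 99, so its missing entry is 98 − 99 = -1.
Column 4: 7 − 1 + 9 + 29 + 41 = 85, so its missing entry is 98 − 85 = 13.
Row 3: 20 + 13 + 13 + 28 + 14 = 88, so its missing entry is 98 − 88 = 10.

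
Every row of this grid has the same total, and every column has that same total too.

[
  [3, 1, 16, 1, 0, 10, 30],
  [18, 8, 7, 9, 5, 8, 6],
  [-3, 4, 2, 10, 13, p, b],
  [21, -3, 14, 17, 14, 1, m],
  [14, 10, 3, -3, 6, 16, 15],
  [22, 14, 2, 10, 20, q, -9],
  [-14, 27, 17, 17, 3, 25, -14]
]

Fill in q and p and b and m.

Rows 1 and 2 both sum to 61, so that's the common total.
The known cells in row 6 total 59, leaving 61 − 59 = 2 for the blank.
The known cells in column 6 total 62, leaving 61 − 62 = -1 for the blank.
The known cells in row 3 total 25, leaving 61 − 25 = 36 for the blank.
The known cells in row 4 total 64, leaving 61 − 64 = -3 for the blank.

q = 2, p = -1, b = 36, m = -3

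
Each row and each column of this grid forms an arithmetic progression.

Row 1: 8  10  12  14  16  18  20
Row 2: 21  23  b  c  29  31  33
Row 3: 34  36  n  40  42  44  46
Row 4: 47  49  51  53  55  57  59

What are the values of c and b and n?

Along each row the entries change by 2 per step; down each column they change by 13.
Row 2: from 21 at column 1, stepping by 2 to column 4 gives 27.
Row 2: from 21 at column 1, stepping by 2 to column 3 gives 25.
Row 3: from 34 at column 1, stepping by 2 to column 3 gives 38.

c = 27, b = 25, n = 38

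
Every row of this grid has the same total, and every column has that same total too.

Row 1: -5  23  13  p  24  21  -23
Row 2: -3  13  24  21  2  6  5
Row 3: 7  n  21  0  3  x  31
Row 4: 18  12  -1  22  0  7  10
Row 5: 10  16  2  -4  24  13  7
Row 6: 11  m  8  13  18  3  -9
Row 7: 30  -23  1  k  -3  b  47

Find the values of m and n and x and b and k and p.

m = 24, n = 3, x = 3, b = 15, k = 1, p = 15

Rows 2 and 4 both sum to 68, so that's the common total.
Row 1 has -5 + 23 + 13 + 24 + 21 − 23 = 53; the blank must be 68 − 53 = 15.
Row 6 has 11 + 8 + 13 + 18 + 3 − 9 = 44; the blank must be 68 − 44 = 24.
Column 2 has 23 + 13 + 12 + 16 + 24 − 23 = 65; the blank must be 68 − 65 = 3.
Column 4 has 15 + 21 + 0 + 22 − 4 + 13 = 67; the blank must be 68 − 67 = 1.
Row 7 has 30 − 23 + 1 + 1 − 3 + 47 = 53; the blank must be 68 − 53 = 15.
Row 3 has 7 + 3 + 21 + 0 + 3 + 31 = 65; the blank must be 68 − 65 = 3.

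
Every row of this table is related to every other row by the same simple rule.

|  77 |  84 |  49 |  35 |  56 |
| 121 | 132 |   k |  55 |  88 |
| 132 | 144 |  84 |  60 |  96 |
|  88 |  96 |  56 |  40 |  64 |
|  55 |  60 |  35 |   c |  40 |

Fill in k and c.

Each row is a constant multiple of every other row — this is a multiplication table with the headers hidden.
Row 2 is 88/56 = 11/7 times row 1, so its entry in column 3 is 49 × 11/7 = 77.
Row 5 is 40/56 = 5/7 times row 1, so its entry in column 4 is 35 × 5/7 = 25.

k = 77, c = 25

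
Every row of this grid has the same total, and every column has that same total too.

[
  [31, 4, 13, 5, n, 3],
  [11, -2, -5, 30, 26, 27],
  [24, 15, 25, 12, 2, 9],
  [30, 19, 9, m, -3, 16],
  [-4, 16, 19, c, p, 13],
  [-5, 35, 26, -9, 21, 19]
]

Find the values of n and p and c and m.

n = 31, p = 10, c = 33, m = 16

Rows 2 and 3 both sum to 87, so that's the common total.
Row 4: 30 + 19 + 9 − 3 + 16 = 71, so its missing entry is 87 − 71 = 16.
Row 1: 31 + 4 + 13 + 5 + 3 = 56, so its missing entry is 87 − 56 = 31.
Column 5: 31 + 26 + 2 − 3 + 21 = 77, so its missing entry is 87 − 77 = 10.
Row 5: -4 + 16 + 19 + 10 + 13 = 54, so its missing entry is 87 − 54 = 33.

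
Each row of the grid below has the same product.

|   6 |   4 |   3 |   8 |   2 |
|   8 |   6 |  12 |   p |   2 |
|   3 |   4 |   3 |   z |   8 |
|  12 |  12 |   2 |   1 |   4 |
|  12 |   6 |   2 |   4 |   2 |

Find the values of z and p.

Rows 1 and 5 each multiply to 1152, so every row has product 1152.
Row 3: 3×4×3×8 = 288, so the missing entry is 1152 ÷ 288 = 4.
Row 2: 8×6×12×2 = 1152, so the missing entry is 1152 ÷ 1152 = 1.

z = 4, p = 1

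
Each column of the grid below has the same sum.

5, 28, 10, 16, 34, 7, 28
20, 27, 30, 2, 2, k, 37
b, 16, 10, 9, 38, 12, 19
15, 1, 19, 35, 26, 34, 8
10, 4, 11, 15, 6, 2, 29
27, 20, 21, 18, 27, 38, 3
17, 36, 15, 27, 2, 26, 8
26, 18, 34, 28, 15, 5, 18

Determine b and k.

Column 2 sums to 150 and so does column 4; that's the common total.
In column 1 the known cells total 120, leaving 150 − 120 = 30.
In column 6 the known cells total 124, leaving 150 − 124 = 26.

b = 30, k = 26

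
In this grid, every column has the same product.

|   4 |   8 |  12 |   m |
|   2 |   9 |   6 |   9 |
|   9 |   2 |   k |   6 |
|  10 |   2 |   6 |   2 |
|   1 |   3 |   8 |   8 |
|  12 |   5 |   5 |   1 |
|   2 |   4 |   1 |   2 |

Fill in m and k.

Columns 1 and 2 each multiply to 17280, so every column has product 17280.
Column 4: 9×6×2×8×1×2 = 1728, so the missing entry is 17280 ÷ 1728 = 10.
Column 3: 12×6×6×8×5×1 = 17280, so the missing entry is 17280 ÷ 17280 = 1.

m = 10, k = 1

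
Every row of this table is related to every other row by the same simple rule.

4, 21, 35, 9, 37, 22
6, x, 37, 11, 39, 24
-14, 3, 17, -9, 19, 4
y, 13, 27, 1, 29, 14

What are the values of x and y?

The difference between any two rows is the same in every column — this is an addition table with the headers hidden.
Row 2 minus row 1 is 37 − 35 = 2, so its entry in column 2 is 21 + 2 = 23.
Row 4 minus row 1 is 27 − 35 = -8, so its entry in column 1 is 4 + (-8) = -4.

x = 23, y = -4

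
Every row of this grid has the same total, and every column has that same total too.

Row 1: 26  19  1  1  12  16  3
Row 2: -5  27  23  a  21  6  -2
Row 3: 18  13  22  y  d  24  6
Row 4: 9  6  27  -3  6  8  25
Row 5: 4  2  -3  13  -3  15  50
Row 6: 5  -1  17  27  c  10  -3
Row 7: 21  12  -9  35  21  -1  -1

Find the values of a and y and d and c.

a = 8, y = -3, d = -2, c = 23

Rows 1 and 4 both sum to 78, so that's the common total.
The known cells in row 6 total 55, leaving 78 − 55 = 23 for the blank.
The known cells in column 5 total 80, leaving 78 − 80 = -2 for the blank.
The known cells in row 3 total 81, leaving 78 − 81 = -3 for the blank.
The known cells in row 2 total 70, leaving 78 − 70 = 8 for the blank.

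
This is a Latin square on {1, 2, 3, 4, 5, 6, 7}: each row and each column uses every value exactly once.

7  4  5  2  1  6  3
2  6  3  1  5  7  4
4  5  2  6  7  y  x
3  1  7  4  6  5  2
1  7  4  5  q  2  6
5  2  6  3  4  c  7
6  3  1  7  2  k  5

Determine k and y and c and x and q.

At (row 5, col 5): row 5 already has {1, 2, 4, 5, 6, 7}, so the value is 3.
Cell (6,6): row 6 already has {2, 3, 4, 5, 6, 7} → 1.
Cell (7,6): row 7 already has {1, 2, 3, 5, 6, 7} → 4.
Cell (3,7): column 7 already has {2, 3, 4, 5, 6, 7} → 1.
At (row 3, col 6): row 3 already has {1, 2, 4, 5, 6, 7}, so the value is 3.

k = 4, y = 3, c = 1, x = 1, q = 3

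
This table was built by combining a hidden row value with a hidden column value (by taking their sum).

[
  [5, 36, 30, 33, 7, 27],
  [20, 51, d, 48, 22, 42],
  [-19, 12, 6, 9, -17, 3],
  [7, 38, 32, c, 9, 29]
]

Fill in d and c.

d = 45, c = 35

The difference between any two rows is the same in every column — this is an addition table with the headers hidden.
Row 2 minus row 1 is 20 − 5 = 15, so its entry in column 3 is 30 + 15 = 45.
Row 4 minus row 1 is 7 − 5 = 2, so its entry in column 4 is 33 + 2 = 35.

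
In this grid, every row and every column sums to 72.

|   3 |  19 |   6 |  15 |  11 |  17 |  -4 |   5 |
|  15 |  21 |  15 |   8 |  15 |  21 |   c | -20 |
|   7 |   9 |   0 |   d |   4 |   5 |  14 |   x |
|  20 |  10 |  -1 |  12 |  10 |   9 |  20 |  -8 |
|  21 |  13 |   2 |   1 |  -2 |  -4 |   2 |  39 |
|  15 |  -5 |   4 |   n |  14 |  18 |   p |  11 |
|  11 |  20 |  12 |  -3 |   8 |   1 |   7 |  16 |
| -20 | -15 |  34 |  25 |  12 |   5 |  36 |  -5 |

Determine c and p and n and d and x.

c = -3, p = 0, n = 15, d = -1, x = 34

Column 8 has 5 − 20 − 8 + 39 + 11 + 16 − 5 = 38; the blank must be 72 − 38 = 34.
Row 3 has 7 + 9 + 0 + 4 + 5 + 14 + 34 = 73; the blank must be 72 − 73 = -1.
Column 4 has 15 + 8 − 1 + 12 + 1 − 3 + 25 = 57; the blank must be 72 − 57 = 15.
Row 6 has 15 − 5 + 4 + 15 + 14 + 18 + 11 = 72; the blank must be 72 − 72 = 0.
Row 2 has 15 + 21 + 15 + 8 + 15 + 21 − 20 = 75; the blank must be 72 − 75 = -3.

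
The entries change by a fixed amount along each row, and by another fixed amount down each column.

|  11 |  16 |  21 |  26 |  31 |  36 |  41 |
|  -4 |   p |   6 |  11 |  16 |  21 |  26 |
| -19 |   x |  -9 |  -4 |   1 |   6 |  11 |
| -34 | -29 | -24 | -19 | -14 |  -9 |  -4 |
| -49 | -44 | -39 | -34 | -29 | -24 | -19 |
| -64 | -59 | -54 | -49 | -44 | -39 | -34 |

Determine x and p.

Along each row the entries change by 5 per step; down each column they change by -15.
Row 3: from -19 at column 1, stepping by 5 to column 2 gives -14.
Row 2: from -4 at column 1, stepping by 5 to column 2 gives 1.

x = -14, p = 1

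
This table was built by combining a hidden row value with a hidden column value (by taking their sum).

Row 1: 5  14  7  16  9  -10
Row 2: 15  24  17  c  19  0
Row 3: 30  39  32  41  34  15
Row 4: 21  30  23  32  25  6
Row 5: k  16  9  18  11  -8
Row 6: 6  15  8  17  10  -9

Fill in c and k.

c = 26, k = 7

The difference between any two rows is the same in every column — this is an addition table with the headers hidden.
Row 2 minus row 1 is 17 − 7 = 10, so its entry in column 4 is 16 + 10 = 26.
Row 5 minus row 1 is 9 − 7 = 2, so its entry in column 1 is 5 + 2 = 7.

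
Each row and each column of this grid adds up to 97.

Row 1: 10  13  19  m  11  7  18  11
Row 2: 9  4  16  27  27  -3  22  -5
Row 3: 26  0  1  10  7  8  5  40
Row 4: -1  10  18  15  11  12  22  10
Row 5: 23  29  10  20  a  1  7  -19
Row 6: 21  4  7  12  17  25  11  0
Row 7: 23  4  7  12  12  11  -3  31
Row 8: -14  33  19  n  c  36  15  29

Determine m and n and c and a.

m = 8, n = -7, c = -14, a = 26

Row 5 has 23 + 29 + 10 + 20 + 1 + 7 − 19 = 71; the blank must be 97 − 71 = 26.
Column 5 has 11 + 27 + 7 + 11 + 26 + 17 + 12 = 111; the blank must be 97 − 111 = -14.
Row 1 has 10 + 13 + 19 + 11 + 7 + 18 + 11 = 89; the blank must be 97 − 89 = 8.
Row 8 has -14 + 33 + 19 − 14 + 36 + 15 + 29 = 104; the blank must be 97 − 104 = -7.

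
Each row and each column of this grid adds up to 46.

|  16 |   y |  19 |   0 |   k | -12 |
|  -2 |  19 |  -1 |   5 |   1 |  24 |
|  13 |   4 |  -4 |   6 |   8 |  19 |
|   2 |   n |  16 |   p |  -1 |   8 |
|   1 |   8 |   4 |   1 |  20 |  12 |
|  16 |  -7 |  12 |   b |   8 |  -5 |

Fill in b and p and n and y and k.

b = 22, p = 12, n = 9, y = 13, k = 10

The known cells in column 5 total 36, leaving 46 − 36 = 10 for the blank.
The known cells in row 1 total 33, leaving 46 − 33 = 13 for the blank.
The known cells in column 2 total 37, leaving 46 − 37 = 9 for the blank.
The known cells in row 4 total 34, leaving 46 − 34 = 12 for the blank.
The known cells in row 6 total 24, leaving 46 − 24 = 22 for the blank.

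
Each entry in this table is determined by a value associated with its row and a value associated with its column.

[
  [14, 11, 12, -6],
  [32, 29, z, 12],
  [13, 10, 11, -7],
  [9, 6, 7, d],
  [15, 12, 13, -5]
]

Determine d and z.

The difference between any two rows is the same in every column — this is an addition table with the headers hidden.
Row 4 minus row 1 is 9 − 14 = -5, so its entry in column 4 is -6 + (-5) = -11.
Row 2 minus row 1 is 32 − 14 = 18, so its entry in column 3 is 12 + 18 = 30.

d = -11, z = 30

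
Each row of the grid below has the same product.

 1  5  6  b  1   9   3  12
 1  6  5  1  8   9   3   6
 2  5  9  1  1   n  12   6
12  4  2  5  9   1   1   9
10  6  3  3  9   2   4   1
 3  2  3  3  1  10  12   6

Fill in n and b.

Rows 2 and 6 each multiply to 38880, so every row has product 38880.
Row 3: 2×5×9×1×1×12×6 = 6480, so the missing entry is 38880 ÷ 6480 = 6.
Row 1: 1×5×6×1×9×3×12 = 9720, so the missing entry is 38880 ÷ 9720 = 4.

n = 6, b = 4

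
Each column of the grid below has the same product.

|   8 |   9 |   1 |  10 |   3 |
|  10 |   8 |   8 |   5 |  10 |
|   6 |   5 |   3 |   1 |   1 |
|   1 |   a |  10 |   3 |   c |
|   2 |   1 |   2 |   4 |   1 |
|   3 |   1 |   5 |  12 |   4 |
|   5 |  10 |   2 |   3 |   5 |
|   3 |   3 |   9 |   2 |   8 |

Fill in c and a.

Columns 3 and 4 each multiply to 43200, so every column has product 43200.
Column 5: 3×10×1×1×4×5×8 = 4800, so the missing entry is 43200 ÷ 4800 = 9.
Column 2: 9×8×5×1×1×10×3 = 10800, so the missing entry is 43200 ÷ 10800 = 4.

c = 9, a = 4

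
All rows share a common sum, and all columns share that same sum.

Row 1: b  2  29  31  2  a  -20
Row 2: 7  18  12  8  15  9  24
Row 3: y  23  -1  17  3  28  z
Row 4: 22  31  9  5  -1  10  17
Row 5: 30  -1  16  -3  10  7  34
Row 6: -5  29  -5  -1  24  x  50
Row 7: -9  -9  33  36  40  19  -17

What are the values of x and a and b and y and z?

Rows 2 and 4 both sum to 93, so that's the common total.
The known cells in row 6 total 92, leaving 93 − 92 = 1 for the blank.
The known cells in column 7 total 88, leaving 93 − 88 = 5 for the blank.
The known cells in row 3 total 75, leaving 93 − 75 = 18 for the blank.
The known cells in column 1 total 63, leaving 93 − 63 = 30 for the blank.
The known cells in row 1 total 74, leaving 93 − 74 = 19 for the blank.

x = 1, a = 19, b = 30, y = 18, z = 5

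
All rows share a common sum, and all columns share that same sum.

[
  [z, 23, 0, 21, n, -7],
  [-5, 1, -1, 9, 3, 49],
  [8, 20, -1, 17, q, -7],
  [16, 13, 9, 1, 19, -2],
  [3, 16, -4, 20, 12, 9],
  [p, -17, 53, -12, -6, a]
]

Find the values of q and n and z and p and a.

Rows 2 and 4 both sum to 56, so that's the common total.
The known cells in row 3 total 37, leaving 56 − 37 = 19 for the blank.
The known cells in column 6 total 42, leaving 56 − 42 = 14 for the blank.
The known cells in column 5 total 47, leaving 56 − 47 = 9 for the blank.
The known cells in row 1 total 46, leaving 56 − 46 = 10 for the blank.
The known cells in row 6 total 32, leaving 56 − 32 = 24 for the blank.

q = 19, n = 9, z = 10, p = 24, a = 14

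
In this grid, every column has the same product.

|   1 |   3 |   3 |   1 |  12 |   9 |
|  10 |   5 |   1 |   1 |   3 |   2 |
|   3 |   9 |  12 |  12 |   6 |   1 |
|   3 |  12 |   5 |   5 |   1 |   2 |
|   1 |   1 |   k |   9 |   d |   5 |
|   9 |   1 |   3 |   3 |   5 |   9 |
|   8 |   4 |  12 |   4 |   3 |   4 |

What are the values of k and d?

Columns 2 and 4 each multiply to 6480, so every column has product 6480.
Column 3: 3×1×12×5×3×12 = 6480, so the missing entry is 6480 ÷ 6480 = 1.
Column 5: 12×3×6×1×5×3 = 3240, so the missing entry is 6480 ÷ 3240 = 2.

k = 1, d = 2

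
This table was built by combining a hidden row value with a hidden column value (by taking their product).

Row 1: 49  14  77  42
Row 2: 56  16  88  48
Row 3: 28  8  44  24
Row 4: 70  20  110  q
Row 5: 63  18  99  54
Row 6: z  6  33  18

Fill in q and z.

Each row is a constant multiple of every other row — this is a multiplication table with the headers hidden.
Row 4 is 110/77 = 10/7 times row 1, so its entry in column 4 is 42 × 10/7 = 60.
Row 6 is 33/77 = 3/7 times row 1, so its entry in column 1 is 49 × 3/7 = 21.

q = 60, z = 21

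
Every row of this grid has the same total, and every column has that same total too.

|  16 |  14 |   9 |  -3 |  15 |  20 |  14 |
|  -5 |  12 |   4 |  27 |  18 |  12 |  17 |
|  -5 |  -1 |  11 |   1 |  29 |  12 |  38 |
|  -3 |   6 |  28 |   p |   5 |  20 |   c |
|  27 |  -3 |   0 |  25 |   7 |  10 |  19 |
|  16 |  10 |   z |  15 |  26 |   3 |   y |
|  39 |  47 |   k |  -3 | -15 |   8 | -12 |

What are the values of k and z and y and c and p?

Rows 1 and 2 both sum to 85, so that's the common total.
Row 7 has 39 + 47 − 3 − 15 + 8 − 12 = 64; the blank must be 85 − 64 = 21.
Column 4 has -3 + 27 + 1 + 25 + 15 − 3 = 62; the blank must be 85 − 62 = 23.
Row 4 has -3 + 6 + 28 + 23 + 5 + 20 = 79; the blank must be 85 − 79 = 6.
Column 7 has 14 + 17 + 38 + 6 + 19 − 12 = 82; the blank must be 85 − 82 = 3.
Row 6 has 16 + 10 + 15 + 26 + 3 + 3 = 73; the blank must be 85 − 73 = 12.

k = 21, z = 12, y = 3, c = 6, p = 23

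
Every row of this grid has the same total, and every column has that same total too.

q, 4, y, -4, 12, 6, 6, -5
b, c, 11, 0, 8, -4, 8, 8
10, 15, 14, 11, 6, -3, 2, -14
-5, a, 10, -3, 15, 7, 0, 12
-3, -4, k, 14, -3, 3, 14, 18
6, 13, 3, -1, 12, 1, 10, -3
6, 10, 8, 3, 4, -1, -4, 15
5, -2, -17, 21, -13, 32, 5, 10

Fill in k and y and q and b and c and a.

Rows 3 and 6 both sum to 41, so that's the common total.
Row 4: -5 + 10 − 3 + 15 + 7 + 0 + 12 = 36, so its missing entry is 41 − 36 = 5.
Column 2: 4 + 15 + 5 − 4 + 13 + 10 − 2 = 41, so its missing entry is 41 − 41 = 0.
Row 5: -3 − 4 + 14 − 3 + 3 + 14 + 18 = 39, so its missing entry is 41 − 39 = 2.
Column 3: 11 + 14 + 10 + 2 + 3 + 8 − 17 = 31, so its missing entry is 41 − 31 = 10.
Row 1: 4 + 10 − 4 + 12 + 6 + 6 − 5 = 29, so its missing entry is 41 − 29 = 12.
Row 2: 0 + 11 + 0 + 8 − 4 + 8 + 8 = 31, so its missing entry is 41 − 31 = 10.

k = 2, y = 10, q = 12, b = 10, c = 0, a = 5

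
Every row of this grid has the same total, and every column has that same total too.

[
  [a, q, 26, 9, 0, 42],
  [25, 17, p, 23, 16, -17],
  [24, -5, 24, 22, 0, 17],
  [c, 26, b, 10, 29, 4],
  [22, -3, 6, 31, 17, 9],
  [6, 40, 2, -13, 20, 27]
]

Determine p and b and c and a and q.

Rows 3 and 5 both sum to 82, so that's the common total.
The known cells in column 2 total 75, leaving 82 − 75 = 7 for the blank.
The known cells in row 2 total 64, leaving 82 − 64 = 18 for the blank.
The known cells in row 1 total 84, leaving 82 − 84 = -2 for the blank.
The known cells in column 1 total 75, leaving 82 − 75 = 7 for the blank.
The known cells in row 4 total 76, leaving 82 − 76 = 6 for the blank.

p = 18, b = 6, c = 7, a = -2, q = 7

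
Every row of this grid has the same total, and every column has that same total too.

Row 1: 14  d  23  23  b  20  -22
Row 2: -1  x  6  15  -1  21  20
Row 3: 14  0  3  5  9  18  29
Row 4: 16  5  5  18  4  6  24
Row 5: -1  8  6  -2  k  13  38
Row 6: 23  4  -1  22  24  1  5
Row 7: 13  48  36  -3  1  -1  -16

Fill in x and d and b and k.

x = 18, d = -5, b = 25, k = 16

Rows 3 and 4 both sum to 78, so that's the common total.
The known cells in row 2 total 60, leaving 78 − 60 = 18 for the blank.
The known cells in column 2 total 83, leaving 78 − 83 = -5 for the blank.
The known cells in row 1 total 53, leaving 78 − 53 = 25 for the blank.
The known cells in row 5 total 62, leaving 78 − 62 = 16 for the blank.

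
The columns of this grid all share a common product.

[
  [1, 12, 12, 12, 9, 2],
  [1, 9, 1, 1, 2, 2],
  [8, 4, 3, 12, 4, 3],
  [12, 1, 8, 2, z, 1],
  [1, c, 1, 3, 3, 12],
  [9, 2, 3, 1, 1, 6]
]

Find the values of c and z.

Columns 3 and 6 each multiply to 864, so every column has product 864.
Column 2: 12×9×4×1×2 = 864, so the missing entry is 864 ÷ 864 = 1.
Column 5: 9×2×4×3×1 = 216, so the missing entry is 864 ÷ 216 = 4.

c = 1, z = 4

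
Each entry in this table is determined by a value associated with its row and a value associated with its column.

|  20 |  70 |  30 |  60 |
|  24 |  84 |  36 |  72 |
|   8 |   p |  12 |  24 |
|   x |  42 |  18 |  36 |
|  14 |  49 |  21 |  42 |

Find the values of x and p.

x = 12, p = 28

Each row is a constant multiple of every other row — this is a multiplication table with the headers hidden.
Row 4 is 18/30 = 3/5 times row 1, so its entry in column 1 is 20 × 3/5 = 12.
Row 3 is 12/30 = 2/5 times row 1, so its entry in column 2 is 70 × 2/5 = 28.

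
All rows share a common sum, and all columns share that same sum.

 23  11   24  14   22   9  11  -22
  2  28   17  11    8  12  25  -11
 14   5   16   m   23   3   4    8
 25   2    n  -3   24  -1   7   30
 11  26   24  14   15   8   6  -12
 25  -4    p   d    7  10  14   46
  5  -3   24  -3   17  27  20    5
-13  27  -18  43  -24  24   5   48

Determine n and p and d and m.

n = 8, p = -3, d = -3, m = 19

Rows 1 and 2 both sum to 92, so that's the common total.
Row 4: 25 + 2 − 3 + 24 − 1 + 7 + 30 = 84, so its missing entry is 92 − 84 = 8.
Row 3: 14 + 5 + 16 + 23 + 3 + 4 + 8 = 73, so its missing entry is 92 − 73 = 19.
Column 4: 14 + 11 + 19 − 3 + 14 − 3 + 43 = 95, so its missing entry is 92 − 95 = -3.
Row 6: 25 − 4 − 3 + 7 + 10 + 14 + 46 = 95, so its missing entry is 92 − 95 = -3.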